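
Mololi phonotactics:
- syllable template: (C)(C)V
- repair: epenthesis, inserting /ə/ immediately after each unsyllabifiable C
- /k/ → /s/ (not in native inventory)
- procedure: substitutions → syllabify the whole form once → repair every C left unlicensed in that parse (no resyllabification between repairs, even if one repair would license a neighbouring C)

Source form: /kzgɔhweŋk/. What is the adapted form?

Substitution: /k/ → /s/, giving /szgɔhweŋs/.
Syllabifying with onset maximization leaves /s/, /ŋ/, /s/ stranded (no codas are permitted; onsets may contain at most 2 consonants).
Each unlicensed consonant becomes the onset of a new syllable: /s/ → /sə/, /ŋ/ → /ŋə/, /s/ → /sə/.

səzgɔhweŋəsə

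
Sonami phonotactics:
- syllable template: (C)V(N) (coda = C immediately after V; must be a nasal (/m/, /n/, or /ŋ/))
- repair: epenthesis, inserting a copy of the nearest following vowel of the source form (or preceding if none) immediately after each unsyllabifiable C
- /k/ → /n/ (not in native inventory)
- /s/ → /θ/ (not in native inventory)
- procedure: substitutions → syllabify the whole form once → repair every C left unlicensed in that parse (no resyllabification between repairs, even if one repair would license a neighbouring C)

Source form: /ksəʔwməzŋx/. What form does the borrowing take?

Substitution: /k/ → /n/, /s/ → /θ/, giving /nθəʔwməzŋx/.
Syllabifying with onset maximization leaves /n/, /ʔ/, /w/, /z/, /ŋ/, /x/ stranded (only a nasal (/m/, /n/, or /ŋ/) is licensed in coda position; onsets are limited to one consonant).
Epenthesis after each stranded consonant: /n/ → /nə/, /ʔ/ → /ʔə/, /w/ → /wə/, /z/ → /zə/, /ŋ/ → /ŋə/, /x/ → /xə/.

nəθəʔəwəməzəŋəxə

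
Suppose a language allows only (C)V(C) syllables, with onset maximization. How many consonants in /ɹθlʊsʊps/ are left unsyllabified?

3

Under (C)V(C), the unsyllabifiable consonants are /ɹ/, /θ/, /s/ (at most one coda consonant is licensed; onsets are limited to one consonant).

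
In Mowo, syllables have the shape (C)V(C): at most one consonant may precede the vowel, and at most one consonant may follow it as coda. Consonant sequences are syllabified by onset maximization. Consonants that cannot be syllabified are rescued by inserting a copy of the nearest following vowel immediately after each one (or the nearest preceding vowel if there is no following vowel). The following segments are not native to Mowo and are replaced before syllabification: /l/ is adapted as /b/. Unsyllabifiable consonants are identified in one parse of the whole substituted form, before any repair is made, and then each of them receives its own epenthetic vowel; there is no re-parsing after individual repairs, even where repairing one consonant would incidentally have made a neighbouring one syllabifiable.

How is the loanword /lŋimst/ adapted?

Substitution: /l/ → /b/, giving /bŋimst/.
Under (C)V(C), the unsyllabifiable consonants are /b/, /s/, /t/ (at most one coda consonant is licensed; onsets are limited to one consonant).
Each unlicensed consonant becomes the onset of a new syllable: /b/ → /bi/, /s/ → /si/, /t/ → /ti/.

biŋimsiti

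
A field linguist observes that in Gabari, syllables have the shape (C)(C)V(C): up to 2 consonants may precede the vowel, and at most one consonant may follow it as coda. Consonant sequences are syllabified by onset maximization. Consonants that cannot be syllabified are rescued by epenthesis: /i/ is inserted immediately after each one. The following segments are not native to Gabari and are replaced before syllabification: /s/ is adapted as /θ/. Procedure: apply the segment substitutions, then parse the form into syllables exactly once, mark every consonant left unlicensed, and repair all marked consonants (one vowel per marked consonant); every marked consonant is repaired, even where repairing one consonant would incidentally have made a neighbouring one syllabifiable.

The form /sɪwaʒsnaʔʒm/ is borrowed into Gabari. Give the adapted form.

θɪwaʒθnaʔʒimi

Substitution: /s/ → /θ/, giving /θɪwaʒθnaʔʒm/.
Syllabifying with onset maximization leaves /ʒ/, /m/ stranded (at most one coda consonant is licensed; onsets may contain at most 2 consonants).
Each unlicensed consonant becomes the onset of a new syllable: /ʒ/ → /ʒi/, /m/ → /mi/.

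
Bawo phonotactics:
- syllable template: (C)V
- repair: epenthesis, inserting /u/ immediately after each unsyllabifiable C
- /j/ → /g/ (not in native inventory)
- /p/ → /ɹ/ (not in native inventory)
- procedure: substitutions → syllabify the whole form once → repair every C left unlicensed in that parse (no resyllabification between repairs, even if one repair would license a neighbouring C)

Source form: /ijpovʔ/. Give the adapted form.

iguɹovuʔu

Substitution: /j/ → /g/, /p/ → /ɹ/, giving /igɹovʔ/.
Under (C)V, the unsyllabifiable consonants are /g/, /v/, /ʔ/ (no codas are permitted; onsets are limited to one consonant).
Epenthesis after each stranded consonant: /g/ → /gu/, /v/ → /vu/, /ʔ/ → /ʔu/.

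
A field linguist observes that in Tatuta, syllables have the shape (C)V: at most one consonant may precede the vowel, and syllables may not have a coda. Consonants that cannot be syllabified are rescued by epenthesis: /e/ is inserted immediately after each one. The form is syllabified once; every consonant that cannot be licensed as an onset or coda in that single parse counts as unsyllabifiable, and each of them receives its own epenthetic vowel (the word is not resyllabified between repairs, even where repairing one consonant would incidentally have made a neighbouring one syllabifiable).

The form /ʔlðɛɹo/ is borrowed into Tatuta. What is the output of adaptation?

The consonants /ʔ/, /l/ cannot be parsed into a legal (C)V syllable (no codas are permitted; onsets are limited to one consonant).
Each unlicensed consonant becomes the onset of a new syllable: /ʔ/ → /ʔe/, /l/ → /le/.

ʔeleðɛɹo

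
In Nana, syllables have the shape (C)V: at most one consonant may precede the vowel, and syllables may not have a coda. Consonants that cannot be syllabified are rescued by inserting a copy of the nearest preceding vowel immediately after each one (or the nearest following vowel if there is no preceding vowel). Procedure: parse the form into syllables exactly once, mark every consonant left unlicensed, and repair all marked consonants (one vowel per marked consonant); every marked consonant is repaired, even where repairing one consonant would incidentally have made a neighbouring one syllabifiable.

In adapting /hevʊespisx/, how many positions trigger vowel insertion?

3

The unsyllabifiable consonants are /s/, /s/, /x/; each receives one epenthetic vowel.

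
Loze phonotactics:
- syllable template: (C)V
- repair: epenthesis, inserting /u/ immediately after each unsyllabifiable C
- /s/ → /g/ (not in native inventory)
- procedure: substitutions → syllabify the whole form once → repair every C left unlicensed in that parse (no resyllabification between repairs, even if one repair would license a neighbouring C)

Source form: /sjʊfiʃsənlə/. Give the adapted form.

gujʊfiʃugənulə

Substitution: /s/ → /g/, giving /gjʊfiʃgənlə/.
Syllabifying with onset maximization leaves /g/, /ʃ/, /n/ stranded (no codas are permitted; onsets are limited to one consonant).
Epenthesis after each stranded consonant: /g/ → /gu/, /ʃ/ → /ʃu/, /n/ → /nu/.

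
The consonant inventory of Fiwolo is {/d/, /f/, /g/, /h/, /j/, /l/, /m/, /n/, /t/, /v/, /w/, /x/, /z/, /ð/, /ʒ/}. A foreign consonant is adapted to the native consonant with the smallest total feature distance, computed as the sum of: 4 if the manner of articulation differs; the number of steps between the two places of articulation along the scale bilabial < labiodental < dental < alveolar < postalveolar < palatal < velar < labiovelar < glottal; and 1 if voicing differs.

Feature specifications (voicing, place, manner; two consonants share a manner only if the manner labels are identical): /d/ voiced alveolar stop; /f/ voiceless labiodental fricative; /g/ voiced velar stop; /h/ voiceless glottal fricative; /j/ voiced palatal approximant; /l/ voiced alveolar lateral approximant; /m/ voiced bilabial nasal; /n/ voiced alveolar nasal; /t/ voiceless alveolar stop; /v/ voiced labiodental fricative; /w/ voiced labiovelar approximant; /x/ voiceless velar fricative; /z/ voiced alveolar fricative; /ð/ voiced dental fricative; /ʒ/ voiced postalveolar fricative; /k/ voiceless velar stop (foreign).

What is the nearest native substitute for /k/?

/g/ is closest: same manner (stop), place distance 0 (velar→velar), voicing differs (+1); total 1. Next closest is /t/ at distance 3.

g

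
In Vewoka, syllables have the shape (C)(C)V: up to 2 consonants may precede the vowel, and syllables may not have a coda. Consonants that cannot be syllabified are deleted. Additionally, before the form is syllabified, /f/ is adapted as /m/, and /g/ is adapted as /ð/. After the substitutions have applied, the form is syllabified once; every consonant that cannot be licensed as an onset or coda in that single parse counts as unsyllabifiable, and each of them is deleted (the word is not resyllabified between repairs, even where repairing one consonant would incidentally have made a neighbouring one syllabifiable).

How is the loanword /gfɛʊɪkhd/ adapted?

Substitution: /g/ → /ð/, /f/ → /m/, giving /ðmɛʊɪkhd/.
Syllabifying with onset maximization leaves /k/, /h/, /d/ stranded (no codas are permitted; onsets may contain at most 2 consonants).
Deleting the stranded consonants removes /k/, /h/, /d/.

ðmɛʊɪ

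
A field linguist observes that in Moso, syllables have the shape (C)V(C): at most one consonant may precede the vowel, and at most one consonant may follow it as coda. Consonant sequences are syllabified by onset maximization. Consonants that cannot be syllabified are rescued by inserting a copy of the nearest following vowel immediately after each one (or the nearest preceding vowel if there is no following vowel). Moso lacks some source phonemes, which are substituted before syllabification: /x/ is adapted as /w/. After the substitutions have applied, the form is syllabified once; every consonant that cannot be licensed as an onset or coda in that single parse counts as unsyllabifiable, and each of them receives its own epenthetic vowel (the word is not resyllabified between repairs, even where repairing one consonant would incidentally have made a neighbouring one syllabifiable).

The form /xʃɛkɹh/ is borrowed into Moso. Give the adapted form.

Substitution: /x/ → /w/, giving /wʃɛkɹh/.
Under (C)V(C), the unsyllabifiable consonants are /w/, /ɹ/, /h/ (at most one coda consonant is licensed; onsets are limited to one consonant).
Inserting the epenthetic vowel yields /w/ → /wɛ/, /ɹ/ → /ɹɛ/, /h/ → /hɛ/.

wɛʃɛkɹɛhɛ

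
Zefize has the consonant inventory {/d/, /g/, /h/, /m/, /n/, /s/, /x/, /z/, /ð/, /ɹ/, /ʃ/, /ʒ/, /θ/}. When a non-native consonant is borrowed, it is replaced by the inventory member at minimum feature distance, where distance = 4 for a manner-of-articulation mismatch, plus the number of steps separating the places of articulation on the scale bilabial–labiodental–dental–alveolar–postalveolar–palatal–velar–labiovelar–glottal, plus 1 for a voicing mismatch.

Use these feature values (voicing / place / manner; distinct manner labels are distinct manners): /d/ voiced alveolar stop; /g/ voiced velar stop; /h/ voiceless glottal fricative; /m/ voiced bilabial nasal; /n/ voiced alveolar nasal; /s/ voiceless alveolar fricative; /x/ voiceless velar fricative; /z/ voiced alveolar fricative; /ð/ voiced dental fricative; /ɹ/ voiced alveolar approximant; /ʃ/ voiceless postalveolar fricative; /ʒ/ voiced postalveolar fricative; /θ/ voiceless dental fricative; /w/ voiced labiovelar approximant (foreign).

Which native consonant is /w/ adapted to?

/ɹ/ is closest: same manner (approximant), place distance 4 (labiovelar→alveolar), same voicing; total 4. Next closest is /g/ at distance 5.

ɹ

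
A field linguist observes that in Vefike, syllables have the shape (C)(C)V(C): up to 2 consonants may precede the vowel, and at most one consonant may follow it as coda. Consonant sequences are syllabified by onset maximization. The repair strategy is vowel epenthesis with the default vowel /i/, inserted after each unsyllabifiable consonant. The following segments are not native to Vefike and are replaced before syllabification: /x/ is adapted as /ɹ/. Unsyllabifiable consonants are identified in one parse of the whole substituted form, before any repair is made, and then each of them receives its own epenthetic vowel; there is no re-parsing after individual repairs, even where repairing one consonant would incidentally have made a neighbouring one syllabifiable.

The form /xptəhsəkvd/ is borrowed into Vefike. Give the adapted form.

Substitution: /x/ → /ɹ/, giving /ɹptəhsəkvd/.
The consonants /ɹ/, /v/, /d/ cannot be parsed into a legal (C)(C)V(C) syllable (at most one coda consonant is licensed; onsets may contain at most 2 consonants).
Inserting the epenthetic vowel yields /ɹ/ → /ɹi/, /v/ → /vi/, /d/ → /di/.

ɹiptəhsəkvidi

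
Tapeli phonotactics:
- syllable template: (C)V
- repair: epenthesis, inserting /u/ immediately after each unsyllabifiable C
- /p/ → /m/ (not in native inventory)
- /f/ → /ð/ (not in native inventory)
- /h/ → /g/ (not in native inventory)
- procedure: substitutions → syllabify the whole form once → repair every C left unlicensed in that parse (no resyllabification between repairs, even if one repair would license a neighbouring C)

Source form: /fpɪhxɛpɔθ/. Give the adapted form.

Substitution: /f/ → /ð/, /p/ → /m/, /h/ → /g/, giving /ðmɪgxɛmɔθ/.
The consonants /ð/, /g/, /θ/ cannot be parsed into a legal (C)V syllable (no codas are permitted; onsets are limited to one consonant).
Inserting the epenthetic vowel yields /ð/ → /ðu/, /g/ → /gu/, /θ/ → /θu/.

ðumɪguxɛmɔθu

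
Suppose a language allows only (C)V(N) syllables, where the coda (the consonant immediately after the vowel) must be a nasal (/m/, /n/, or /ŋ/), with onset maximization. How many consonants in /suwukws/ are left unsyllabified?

3

Under (C)V(N), the unsyllabifiable consonants are /k/, /w/, /s/ (only a nasal (/m/, /n/, or /ŋ/) is licensed in coda position; onsets are limited to one consonant).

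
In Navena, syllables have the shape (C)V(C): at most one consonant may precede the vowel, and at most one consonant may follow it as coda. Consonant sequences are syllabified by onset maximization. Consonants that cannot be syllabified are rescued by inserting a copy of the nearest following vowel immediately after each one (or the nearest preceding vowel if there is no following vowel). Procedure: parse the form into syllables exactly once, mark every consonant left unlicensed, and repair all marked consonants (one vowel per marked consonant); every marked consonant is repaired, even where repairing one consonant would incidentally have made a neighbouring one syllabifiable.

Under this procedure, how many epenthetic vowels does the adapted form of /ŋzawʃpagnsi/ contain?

3

The unsyllabifiable consonants are /ŋ/, /ʃ/, /n/; each receives one epenthetic vowel.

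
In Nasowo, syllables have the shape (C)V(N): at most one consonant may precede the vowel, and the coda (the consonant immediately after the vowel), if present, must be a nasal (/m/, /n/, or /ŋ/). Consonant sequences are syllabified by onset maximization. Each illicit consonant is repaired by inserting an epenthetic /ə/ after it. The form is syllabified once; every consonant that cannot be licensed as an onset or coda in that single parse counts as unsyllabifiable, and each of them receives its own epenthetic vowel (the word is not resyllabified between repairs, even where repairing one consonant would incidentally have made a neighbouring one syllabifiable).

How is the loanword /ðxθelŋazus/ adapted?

ðəxəθeləŋazusə

Syllabifying with onset maximization leaves /ð/, /x/, /l/, /s/ stranded (only a nasal (/m/, /n/, or /ŋ/) is licensed in coda position; onsets are limited to one consonant).
Each unlicensed consonant becomes the onset of a new syllable: /ð/ → /ðə/, /x/ → /xə/, /l/ → /lə/, /s/ → /sə/.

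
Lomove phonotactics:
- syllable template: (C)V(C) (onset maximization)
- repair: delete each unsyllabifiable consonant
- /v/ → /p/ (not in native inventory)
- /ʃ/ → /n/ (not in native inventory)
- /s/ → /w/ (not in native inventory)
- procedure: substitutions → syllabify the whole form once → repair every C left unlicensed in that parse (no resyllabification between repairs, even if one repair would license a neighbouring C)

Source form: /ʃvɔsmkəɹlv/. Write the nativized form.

Substitution: /ʃ/ → /n/, /v/ → /p/, /s/ → /w/, giving /npɔwmkəɹlp/.
Under (C)V(C), the unsyllabifiable consonants are /n/, /m/, /l/, /p/ (at most one coda consonant is licensed; onsets are limited to one consonant).
Deletion applies to /n/, /m/, /l/, /p/.

pɔwkəɹ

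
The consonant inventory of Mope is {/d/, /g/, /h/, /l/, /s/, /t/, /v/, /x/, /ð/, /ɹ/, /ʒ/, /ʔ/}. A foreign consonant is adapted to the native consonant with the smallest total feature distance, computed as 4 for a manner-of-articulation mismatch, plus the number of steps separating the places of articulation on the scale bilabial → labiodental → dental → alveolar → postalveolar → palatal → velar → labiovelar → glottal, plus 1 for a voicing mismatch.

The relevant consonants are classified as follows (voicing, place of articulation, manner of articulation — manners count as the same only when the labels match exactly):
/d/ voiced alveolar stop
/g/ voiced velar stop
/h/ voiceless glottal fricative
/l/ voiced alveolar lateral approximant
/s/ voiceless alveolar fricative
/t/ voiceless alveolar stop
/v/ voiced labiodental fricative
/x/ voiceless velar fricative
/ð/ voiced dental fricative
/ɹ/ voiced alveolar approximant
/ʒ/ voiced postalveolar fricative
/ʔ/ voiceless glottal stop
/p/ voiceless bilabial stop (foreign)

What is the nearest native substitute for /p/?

t

/t/ is closest: same manner (stop), place distance 3 (bilabial→alveolar), same voicing; total 3. Next closest is /d/ at distance 4.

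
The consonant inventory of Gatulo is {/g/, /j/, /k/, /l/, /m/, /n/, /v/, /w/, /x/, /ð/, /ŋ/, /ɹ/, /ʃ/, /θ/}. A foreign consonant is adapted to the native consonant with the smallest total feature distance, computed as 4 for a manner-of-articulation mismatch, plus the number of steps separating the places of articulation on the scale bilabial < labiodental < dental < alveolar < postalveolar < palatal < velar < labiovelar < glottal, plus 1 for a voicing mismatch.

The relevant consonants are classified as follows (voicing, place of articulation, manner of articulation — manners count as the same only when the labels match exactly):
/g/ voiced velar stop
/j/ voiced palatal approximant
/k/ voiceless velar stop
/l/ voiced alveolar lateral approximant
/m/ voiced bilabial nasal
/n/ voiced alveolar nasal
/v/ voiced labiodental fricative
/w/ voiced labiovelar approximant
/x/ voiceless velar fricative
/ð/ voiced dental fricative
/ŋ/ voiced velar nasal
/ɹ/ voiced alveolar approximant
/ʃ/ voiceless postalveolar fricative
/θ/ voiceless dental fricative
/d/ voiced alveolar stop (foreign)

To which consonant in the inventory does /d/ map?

/g/ is closest: same manner (stop), place distance 3 (alveolar→velar), same voicing; total 3. Next closest is /k/ at distance 4.

g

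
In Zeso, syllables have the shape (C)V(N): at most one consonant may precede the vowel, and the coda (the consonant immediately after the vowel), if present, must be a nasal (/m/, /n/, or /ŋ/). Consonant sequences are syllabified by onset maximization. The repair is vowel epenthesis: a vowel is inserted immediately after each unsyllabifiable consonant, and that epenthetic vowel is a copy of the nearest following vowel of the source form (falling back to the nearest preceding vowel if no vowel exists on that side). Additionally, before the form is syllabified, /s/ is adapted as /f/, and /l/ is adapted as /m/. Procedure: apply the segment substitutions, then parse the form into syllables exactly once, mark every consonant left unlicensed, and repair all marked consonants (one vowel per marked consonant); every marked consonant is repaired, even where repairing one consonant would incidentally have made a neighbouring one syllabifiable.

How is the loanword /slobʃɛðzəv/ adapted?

fomobɛʃɛðəzəvə

Substitution: /s/ → /f/, /l/ → /m/, giving /fmobʃɛðzəv/.
Under (C)V(N), the unsyllabifiable consonants are /f/, /b/, /ð/, /v/ (only a nasal (/m/, /n/, or /ŋ/) is licensed in coda position; onsets are limited to one consonant).
Epenthesis after each stranded consonant: /f/ → /fo/, /b/ → /bɛ/, /ð/ → /ðə/, /v/ → /və/.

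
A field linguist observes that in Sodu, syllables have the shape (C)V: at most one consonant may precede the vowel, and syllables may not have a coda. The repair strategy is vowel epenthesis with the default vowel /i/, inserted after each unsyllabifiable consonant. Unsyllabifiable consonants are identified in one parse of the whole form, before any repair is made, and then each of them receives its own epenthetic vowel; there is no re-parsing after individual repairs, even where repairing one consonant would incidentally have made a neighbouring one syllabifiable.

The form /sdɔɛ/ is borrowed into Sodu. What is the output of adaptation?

sidɔɛ

Under (C)V, the unsyllabifiable consonants are /s/ (no codas are permitted; onsets are limited to one consonant).
Inserting the epenthetic vowel yields /s/ → /si/.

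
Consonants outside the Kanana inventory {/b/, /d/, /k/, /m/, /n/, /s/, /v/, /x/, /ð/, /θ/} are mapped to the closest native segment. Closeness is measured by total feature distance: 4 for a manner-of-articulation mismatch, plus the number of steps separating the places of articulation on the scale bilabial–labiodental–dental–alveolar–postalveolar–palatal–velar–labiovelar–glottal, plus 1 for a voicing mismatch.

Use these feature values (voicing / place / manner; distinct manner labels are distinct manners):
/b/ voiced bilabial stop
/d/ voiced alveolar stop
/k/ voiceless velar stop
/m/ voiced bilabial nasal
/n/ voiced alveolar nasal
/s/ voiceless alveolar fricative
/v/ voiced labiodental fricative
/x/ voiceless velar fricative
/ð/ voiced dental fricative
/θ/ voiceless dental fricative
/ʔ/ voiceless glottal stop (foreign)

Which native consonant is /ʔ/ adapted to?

/k/ is closest: same manner (stop), place distance 2 (glottal→velar), same voicing; total 2. Next closest is /d/ at distance 6.

k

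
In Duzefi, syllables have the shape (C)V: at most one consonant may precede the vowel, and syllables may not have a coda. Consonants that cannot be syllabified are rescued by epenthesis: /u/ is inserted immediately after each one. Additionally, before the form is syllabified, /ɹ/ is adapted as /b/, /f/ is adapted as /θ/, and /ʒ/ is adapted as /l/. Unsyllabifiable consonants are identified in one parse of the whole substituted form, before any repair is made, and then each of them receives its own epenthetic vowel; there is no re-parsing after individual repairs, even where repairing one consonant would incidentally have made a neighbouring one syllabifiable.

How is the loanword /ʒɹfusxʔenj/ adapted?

Substitution: /ʒ/ → /l/, /ɹ/ → /b/, /f/ → /θ/, giving /lbθusxʔenj/.
The consonants /l/, /b/, /s/, /x/, /n/, /j/ cannot be parsed into a legal (C)V syllable (no codas are permitted; onsets are limited to one consonant).
Inserting the epenthetic vowel yields /l/ → /lu/, /b/ → /bu/, /s/ → /su/, /x/ → /xu/, /n/ → /nu/, /j/ → /ju/.

lubuθusuxuʔenuju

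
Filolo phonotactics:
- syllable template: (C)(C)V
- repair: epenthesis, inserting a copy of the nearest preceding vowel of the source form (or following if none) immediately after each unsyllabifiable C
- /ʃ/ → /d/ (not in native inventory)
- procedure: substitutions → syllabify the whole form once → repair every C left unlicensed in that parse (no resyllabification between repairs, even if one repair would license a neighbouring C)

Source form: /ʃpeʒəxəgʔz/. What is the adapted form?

Substitution: /ʃ/ → /d/, giving /dpeʒəxəgʔz/.
The consonants /g/, /ʔ/, /z/ cannot be parsed into a legal (C)(C)V syllable (no codas are permitted; onsets may contain at most 2 consonants).
Each unlicensed consonant becomes the onset of a new syllable: /g/ → /gə/, /ʔ/ → /ʔə/, /z/ → /zə/.

dpeʒəxəgəʔəzə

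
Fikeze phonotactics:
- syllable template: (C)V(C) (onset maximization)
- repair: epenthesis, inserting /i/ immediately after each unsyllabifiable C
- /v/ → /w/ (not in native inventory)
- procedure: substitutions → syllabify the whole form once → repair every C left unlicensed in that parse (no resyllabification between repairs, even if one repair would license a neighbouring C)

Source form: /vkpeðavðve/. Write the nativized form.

Substitution: /v/ → /w/, giving /wkpeðawðwe/.
Syllabifying with onset maximization leaves /w/, /k/, /ð/ stranded (at most one coda consonant is licensed; onsets are limited to one consonant).
Epenthesis after each stranded consonant: /w/ → /wi/, /k/ → /ki/, /ð/ → /ði/.

wikipeðawðiwe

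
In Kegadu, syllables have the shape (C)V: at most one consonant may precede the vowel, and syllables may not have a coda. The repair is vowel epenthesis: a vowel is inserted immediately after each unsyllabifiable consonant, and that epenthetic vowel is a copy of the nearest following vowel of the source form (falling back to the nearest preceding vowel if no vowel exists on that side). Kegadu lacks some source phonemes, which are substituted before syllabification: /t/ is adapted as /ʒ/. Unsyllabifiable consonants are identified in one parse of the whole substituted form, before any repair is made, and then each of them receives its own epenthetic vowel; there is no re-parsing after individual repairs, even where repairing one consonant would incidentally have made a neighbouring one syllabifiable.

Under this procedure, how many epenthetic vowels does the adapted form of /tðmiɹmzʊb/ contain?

After substitution the input is /ʒðmiɹmzʊb/.
The unsyllabifiable consonants are /ʒ/, /ð/, /ɹ/, /m/, /b/; each receives one epenthetic vowel.

5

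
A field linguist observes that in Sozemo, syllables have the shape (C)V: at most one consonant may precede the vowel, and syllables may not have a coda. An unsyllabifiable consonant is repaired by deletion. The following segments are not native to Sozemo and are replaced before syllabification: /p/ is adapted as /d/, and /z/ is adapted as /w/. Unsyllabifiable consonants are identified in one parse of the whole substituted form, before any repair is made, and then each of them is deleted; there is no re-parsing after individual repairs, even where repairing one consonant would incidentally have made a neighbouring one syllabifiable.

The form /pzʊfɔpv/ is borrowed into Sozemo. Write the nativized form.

wʊfɔ

Substitution: /p/ → /d/, /z/ → /w/, giving /dwʊfɔdv/.
Under (C)V, the unsyllabifiable consonants are /d/, /d/, /v/ (no codas are permitted; onsets are limited to one consonant).
Deleting the stranded consonants removes /d/, /d/, /v/.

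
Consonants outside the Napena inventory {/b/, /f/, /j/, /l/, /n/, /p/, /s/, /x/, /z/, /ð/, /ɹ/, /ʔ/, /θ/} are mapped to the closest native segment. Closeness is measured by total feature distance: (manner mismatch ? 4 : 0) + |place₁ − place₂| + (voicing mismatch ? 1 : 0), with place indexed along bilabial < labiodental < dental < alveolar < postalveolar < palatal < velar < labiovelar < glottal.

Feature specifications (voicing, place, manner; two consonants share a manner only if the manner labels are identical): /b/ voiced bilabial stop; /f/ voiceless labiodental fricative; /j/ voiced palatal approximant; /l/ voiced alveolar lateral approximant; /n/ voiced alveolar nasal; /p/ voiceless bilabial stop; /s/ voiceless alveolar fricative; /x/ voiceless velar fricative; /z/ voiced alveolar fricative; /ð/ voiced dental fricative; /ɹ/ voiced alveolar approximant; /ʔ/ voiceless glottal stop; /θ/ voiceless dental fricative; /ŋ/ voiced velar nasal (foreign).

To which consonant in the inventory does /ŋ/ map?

/n/ is closest: same manner (nasal), place distance 3 (velar→alveolar), same voicing; total 3. Next closest is /j/ at distance 5.

n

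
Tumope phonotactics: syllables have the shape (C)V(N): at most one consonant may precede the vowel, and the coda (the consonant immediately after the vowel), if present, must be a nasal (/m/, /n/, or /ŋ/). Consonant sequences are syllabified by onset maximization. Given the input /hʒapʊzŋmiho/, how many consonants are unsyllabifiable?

3

The consonants /h/, /z/, /ŋ/ cannot be parsed into a legal (C)V(N) syllable (only a nasal (/m/, /n/, or /ŋ/) is licensed in coda position; onsets are limited to one consonant).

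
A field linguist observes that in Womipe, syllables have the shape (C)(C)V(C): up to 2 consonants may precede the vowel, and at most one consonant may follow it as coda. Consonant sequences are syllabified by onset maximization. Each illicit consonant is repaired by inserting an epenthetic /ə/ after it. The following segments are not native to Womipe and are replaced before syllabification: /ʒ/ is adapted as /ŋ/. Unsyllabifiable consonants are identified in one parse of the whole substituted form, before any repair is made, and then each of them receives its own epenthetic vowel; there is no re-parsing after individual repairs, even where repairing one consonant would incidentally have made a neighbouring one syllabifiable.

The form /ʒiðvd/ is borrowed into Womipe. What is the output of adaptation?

ŋiðvədə

Substitution: /ʒ/ → /ŋ/, giving /ŋiðvd/.
The consonants /v/, /d/ cannot be parsed into a legal (C)(C)V(C) syllable (at most one coda consonant is licensed; onsets may contain at most 2 consonants).
Inserting the epenthetic vowel yields /v/ → /və/, /d/ → /də/.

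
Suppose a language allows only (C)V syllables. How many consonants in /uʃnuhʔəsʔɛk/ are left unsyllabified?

4

Syllabifying with onset maximization leaves /ʃ/, /h/, /s/, /k/ stranded (no codas are permitted; onsets are limited to one consonant).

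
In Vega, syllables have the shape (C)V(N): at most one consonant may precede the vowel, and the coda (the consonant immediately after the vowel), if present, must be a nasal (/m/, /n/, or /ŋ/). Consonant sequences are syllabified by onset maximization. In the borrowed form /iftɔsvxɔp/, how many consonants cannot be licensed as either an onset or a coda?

The consonants /f/, /s/, /v/, /p/ cannot be parsed into a legal (C)V(N) syllable (only a nasal (/m/, /n/, or /ŋ/) is licensed in coda position; onsets are limited to one consonant).

4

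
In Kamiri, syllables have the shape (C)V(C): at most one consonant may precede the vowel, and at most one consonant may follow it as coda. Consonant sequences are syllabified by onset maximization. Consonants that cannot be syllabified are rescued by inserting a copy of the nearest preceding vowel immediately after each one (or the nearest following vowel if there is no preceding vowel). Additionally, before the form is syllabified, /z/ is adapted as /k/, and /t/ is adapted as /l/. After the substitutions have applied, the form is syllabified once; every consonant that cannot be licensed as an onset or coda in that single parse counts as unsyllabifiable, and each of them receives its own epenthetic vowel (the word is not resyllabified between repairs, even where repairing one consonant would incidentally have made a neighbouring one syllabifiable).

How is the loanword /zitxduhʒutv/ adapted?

Substitution: /z/ → /k/, /t/ → /l/, giving /kilxduhʒulv/.
Syllabifying with onset maximization leaves /x/, /v/ stranded (at most one coda consonant is licensed; onsets are limited to one consonant).
Inserting the epenthetic vowel yields /x/ → /xi/, /v/ → /vu/.

kilxiduhʒulvu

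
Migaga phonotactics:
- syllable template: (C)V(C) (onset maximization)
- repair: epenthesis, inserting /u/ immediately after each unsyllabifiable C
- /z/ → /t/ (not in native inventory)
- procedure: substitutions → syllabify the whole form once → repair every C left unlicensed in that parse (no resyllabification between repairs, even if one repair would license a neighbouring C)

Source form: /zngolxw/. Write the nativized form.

Substitution: /z/ → /t/, giving /tngolxw/.
Syllabifying with onset maximization leaves /t/, /n/, /x/, /w/ stranded (at most one coda consonant is licensed; onsets are limited to one consonant).
Each unlicensed consonant becomes the onset of a new syllable: /t/ → /tu/, /n/ → /nu/, /x/ → /xu/, /w/ → /wu/.

tunugolxuwu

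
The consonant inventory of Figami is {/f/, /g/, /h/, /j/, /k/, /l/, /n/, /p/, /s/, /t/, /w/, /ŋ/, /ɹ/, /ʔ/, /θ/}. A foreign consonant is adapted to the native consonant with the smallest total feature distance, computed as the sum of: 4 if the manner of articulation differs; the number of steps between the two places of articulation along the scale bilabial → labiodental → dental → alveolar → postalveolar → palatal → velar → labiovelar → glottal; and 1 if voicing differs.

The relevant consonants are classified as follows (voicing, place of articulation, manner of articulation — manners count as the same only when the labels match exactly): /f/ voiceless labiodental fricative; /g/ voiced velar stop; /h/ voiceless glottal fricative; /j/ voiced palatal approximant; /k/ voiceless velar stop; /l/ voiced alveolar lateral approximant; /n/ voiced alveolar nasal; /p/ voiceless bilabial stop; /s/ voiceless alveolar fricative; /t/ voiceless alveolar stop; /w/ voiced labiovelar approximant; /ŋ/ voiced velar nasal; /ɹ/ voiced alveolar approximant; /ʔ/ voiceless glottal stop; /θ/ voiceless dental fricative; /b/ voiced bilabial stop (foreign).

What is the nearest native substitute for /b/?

p

/p/ is closest: same manner (stop), place distance 0 (bilabial→bilabial), voicing differs (+1); total 1. Next closest is /t/ at distance 4.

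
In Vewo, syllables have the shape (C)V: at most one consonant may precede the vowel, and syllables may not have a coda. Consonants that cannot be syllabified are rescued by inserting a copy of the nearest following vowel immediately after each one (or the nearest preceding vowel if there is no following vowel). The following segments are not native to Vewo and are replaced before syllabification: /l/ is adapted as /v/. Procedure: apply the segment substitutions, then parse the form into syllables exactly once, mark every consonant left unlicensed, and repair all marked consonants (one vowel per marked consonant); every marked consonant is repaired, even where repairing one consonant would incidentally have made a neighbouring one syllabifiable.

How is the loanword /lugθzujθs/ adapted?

vuguθuzujuθusu

Substitution: /l/ → /v/, giving /vugθzujθs/.
Under (C)V, the unsyllabifiable consonants are /g/, /θ/, /j/, /θ/, /s/ (no codas are permitted; onsets are limited to one consonant).
Each unlicensed consonant becomes the onset of a new syllable: /g/ → /gu/, /θ/ → /θu/, /j/ → /ju/, /θ/ → /θu/, /s/ → /su/.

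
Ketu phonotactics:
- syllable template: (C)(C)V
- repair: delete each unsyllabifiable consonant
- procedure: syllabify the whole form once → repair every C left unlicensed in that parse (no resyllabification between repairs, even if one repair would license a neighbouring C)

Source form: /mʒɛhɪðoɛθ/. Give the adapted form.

mʒɛhɪðoɛ

Syllabifying with onset maximization leaves /θ/ stranded (no codas are permitted; onsets may contain at most 2 consonants).
Deletion applies to /θ/.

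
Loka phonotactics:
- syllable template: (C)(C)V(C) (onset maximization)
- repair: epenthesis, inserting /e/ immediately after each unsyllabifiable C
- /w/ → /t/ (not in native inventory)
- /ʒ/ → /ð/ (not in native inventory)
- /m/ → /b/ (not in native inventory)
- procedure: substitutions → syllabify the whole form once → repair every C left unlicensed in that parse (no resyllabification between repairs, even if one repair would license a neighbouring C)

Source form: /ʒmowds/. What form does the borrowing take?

ðbotdese

Substitution: /ʒ/ → /ð/, /m/ → /b/, /w/ → /t/, giving /ðbotds/.
The consonants /d/, /s/ cannot be parsed into a legal (C)(C)V(C) syllable (at most one coda consonant is licensed; onsets may contain at most 2 consonants).
Epenthesis after each stranded consonant: /d/ → /de/, /s/ → /se/.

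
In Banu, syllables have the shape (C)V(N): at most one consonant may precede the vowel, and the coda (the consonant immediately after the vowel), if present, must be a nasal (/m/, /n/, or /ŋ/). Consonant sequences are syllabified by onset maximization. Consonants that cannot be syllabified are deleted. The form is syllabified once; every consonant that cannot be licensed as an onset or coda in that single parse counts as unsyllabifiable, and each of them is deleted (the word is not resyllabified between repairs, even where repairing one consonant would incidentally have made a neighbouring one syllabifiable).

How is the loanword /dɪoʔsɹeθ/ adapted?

dɪoɹe

The consonants /ʔ/, /s/, /θ/ cannot be parsed into a legal (C)V(N) syllable (only a nasal (/m/, /n/, or /ŋ/) is licensed in coda position; onsets are limited to one consonant).
Each unlicensed consonant is deleted: /ʔ/, /s/, /θ/.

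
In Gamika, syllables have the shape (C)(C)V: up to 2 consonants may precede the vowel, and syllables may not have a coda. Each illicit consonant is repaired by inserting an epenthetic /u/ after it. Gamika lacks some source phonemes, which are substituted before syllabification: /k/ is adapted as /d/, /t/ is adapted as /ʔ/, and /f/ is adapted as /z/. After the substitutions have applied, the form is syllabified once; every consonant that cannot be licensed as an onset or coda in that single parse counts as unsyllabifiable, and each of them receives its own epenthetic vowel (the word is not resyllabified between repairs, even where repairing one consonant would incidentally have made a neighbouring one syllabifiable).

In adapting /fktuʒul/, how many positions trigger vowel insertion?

2

After substitution the input is /zdʔuʒul/.
The unsyllabifiable consonants are /z/, /l/; each receives one epenthetic vowel.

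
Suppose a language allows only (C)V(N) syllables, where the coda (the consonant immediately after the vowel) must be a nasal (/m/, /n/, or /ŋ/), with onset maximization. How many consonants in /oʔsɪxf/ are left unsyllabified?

Syllabifying with onset maximization leaves /ʔ/, /x/, /f/ stranded (only a nasal (/m/, /n/, or /ŋ/) is licensed in coda position; onsets are limited to one consonant).

3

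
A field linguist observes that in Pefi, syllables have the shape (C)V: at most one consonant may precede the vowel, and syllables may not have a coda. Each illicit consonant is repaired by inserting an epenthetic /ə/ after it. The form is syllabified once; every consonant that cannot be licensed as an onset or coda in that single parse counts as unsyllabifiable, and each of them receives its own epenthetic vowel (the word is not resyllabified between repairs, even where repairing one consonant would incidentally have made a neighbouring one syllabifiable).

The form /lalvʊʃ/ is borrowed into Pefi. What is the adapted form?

Under (C)V, the unsyllabifiable consonants are /l/, /ʃ/ (no codas are permitted; onsets are limited to one consonant).
Epenthesis after each stranded consonant: /l/ → /lə/, /ʃ/ → /ʃə/.

laləvʊʃə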